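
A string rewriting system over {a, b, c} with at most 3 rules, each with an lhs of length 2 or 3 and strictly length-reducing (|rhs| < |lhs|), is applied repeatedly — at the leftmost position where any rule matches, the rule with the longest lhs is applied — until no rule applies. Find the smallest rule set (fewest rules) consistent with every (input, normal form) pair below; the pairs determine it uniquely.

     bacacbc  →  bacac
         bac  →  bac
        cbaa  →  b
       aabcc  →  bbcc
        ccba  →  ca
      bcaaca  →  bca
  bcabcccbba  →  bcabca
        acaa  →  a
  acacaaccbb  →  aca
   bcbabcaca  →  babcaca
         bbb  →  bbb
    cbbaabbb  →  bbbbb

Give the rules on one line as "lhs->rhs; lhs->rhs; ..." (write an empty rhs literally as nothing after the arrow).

aa->b; cb->

  | bacacbc => bacac
  | bac
  | cbaa => aa => b
  | aabcc => bbcc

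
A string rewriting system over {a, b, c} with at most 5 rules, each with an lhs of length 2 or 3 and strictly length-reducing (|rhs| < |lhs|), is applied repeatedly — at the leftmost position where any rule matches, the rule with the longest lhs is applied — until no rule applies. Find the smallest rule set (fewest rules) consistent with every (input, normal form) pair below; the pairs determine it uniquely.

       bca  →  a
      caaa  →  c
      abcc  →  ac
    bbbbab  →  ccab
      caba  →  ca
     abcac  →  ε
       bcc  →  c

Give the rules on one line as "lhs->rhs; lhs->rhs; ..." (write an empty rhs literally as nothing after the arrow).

aa->b; ba->; bb->c; bc->

  | bca => a
  | caaa => cba => c
  | abcc => ac
  | bbbbab => cbbab => ccab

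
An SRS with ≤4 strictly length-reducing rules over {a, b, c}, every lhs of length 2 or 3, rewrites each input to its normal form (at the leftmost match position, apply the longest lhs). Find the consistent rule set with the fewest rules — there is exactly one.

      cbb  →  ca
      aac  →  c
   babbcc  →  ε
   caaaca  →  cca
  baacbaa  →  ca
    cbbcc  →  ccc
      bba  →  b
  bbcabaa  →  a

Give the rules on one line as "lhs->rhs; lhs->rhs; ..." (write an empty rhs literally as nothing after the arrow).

ac->c; ba->; bc->; cbb->ca

  | cbb => ca
  | aac => ac => c
  | babbcc => bbcc => bc => ε
  | caaaca => caaca => caca => cca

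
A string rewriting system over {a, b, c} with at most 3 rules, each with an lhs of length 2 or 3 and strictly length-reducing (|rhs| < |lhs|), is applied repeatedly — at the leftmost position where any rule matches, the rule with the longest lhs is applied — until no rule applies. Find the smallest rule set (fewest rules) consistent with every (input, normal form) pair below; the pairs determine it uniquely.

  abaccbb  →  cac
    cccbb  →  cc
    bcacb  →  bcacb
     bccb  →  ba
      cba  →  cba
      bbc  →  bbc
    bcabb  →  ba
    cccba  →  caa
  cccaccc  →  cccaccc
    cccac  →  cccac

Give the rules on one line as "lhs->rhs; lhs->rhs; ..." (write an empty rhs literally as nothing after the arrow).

ab->c; ccb->a

  | abaccbb => caccbb => caab => cac
  | cccbb => cab => cc
  | bcacb
  | bccb => ba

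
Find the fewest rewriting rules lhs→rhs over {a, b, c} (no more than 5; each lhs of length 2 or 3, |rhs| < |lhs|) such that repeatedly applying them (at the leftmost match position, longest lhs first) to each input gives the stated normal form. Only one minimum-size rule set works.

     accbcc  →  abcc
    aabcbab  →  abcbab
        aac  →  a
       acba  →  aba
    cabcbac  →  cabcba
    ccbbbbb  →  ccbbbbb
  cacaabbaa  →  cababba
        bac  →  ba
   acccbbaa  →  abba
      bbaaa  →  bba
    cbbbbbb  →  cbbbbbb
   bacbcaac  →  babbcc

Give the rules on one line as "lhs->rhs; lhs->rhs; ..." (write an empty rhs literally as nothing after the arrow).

  | accbcc => acbcc => abcc
  | aabcbab => abcbab
  | aac => ac => a
  | acba => aba

aa->a; ac->a; aca->ab; caa->bc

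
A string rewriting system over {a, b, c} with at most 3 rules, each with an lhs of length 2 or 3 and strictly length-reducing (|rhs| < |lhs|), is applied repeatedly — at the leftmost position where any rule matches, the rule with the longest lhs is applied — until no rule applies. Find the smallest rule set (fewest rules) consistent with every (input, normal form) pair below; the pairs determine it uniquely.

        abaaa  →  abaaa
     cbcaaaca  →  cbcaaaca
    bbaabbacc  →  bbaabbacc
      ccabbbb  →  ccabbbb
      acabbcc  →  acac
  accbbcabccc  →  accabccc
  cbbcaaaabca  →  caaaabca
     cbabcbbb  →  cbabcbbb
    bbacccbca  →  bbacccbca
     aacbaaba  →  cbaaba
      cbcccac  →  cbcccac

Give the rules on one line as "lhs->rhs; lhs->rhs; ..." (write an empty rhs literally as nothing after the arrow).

acb->cb; bbc->

  | abaaa
  | cbcaaaca
  | bbaabbacc
  | ccabbbb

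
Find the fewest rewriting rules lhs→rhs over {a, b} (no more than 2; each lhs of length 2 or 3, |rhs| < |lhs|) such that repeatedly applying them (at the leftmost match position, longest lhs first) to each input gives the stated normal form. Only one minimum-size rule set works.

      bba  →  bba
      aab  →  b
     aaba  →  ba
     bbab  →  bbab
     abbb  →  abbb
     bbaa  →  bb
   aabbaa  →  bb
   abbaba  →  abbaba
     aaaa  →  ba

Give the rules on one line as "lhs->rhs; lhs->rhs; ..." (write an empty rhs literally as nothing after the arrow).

  | bba
  | aab => b
  | aaba => ba
  | bbab

aa->; aaa->b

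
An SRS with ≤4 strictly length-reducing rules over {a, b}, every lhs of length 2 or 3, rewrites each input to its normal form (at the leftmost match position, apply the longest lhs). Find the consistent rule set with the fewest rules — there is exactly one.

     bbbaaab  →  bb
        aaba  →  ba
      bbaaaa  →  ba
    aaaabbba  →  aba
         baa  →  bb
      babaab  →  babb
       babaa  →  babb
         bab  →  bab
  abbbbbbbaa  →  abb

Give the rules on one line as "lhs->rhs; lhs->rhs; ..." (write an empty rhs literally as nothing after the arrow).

  | bbbaaab => aaaab => baab => bb
  | aaba => ba
  | bbaaaa => bbbaa => aaa => ba
  | aaaabbba => baabbba => bbbba => aba

aa->b; aab->b; bbb->a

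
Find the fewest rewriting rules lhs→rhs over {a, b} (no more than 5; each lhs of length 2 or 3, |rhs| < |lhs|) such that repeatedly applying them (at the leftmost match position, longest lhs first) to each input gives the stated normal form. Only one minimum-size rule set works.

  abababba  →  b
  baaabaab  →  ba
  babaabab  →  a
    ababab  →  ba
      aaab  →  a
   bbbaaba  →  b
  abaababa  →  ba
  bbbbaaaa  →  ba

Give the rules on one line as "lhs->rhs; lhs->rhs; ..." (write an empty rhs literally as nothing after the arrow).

  | abababba => aababba => babba => baba => baa => b
  | baaabaab => babaab => baaab => bab => ba
  | babaabab => baaabab => babab => baab => bb => a
  | ababab => aabab => bab => ba

aa->; ab->a; bb->a; bbb->ba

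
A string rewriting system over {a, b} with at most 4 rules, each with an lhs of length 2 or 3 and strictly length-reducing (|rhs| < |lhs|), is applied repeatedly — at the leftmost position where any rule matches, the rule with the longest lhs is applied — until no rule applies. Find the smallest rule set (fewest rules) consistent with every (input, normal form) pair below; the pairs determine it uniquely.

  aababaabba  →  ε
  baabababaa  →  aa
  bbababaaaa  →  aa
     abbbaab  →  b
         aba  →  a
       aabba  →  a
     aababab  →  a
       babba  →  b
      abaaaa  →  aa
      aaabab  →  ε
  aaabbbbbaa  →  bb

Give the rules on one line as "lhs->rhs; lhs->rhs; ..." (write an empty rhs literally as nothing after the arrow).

aaa->a; ab->; ba->

  | aababaabba => aabaabba => aaabba => abba => ba => ε
  | baabababaa => abababaa => ababaa => abaa => aa
  | bbababaaaa => bbabaaaa => bbaaaa => baaa => aa
  | abbbaab => bbaab => bab => b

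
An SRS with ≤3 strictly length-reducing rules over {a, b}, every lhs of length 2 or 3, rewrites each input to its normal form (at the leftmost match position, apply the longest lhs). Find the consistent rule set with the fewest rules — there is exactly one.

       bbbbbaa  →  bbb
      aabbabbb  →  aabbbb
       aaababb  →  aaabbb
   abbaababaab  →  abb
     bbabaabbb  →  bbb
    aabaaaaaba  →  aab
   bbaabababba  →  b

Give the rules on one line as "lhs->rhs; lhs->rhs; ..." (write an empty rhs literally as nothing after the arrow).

aba->ab; ba->

  | bbbbbaa => bbbba => bbb
  | aabbabbb => aabbbb
  | aaababb => aaabbb
  | abbaababaab => abababaab => abbabaab => abbaab => abab => abb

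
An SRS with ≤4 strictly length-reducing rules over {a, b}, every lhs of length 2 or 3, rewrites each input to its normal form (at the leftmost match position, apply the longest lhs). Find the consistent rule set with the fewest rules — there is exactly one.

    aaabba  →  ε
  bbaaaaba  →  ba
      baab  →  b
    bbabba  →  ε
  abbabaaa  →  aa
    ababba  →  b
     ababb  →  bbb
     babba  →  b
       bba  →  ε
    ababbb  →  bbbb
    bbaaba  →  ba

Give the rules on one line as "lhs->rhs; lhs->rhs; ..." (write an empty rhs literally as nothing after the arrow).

ab->b; baa->a; bba->

  | aaabba => aabba => abba => bba => ε
  | bbaaaaba => aaaba => aaba => aba => ba
  | baab => ab => b
  | bbabba => bba => ε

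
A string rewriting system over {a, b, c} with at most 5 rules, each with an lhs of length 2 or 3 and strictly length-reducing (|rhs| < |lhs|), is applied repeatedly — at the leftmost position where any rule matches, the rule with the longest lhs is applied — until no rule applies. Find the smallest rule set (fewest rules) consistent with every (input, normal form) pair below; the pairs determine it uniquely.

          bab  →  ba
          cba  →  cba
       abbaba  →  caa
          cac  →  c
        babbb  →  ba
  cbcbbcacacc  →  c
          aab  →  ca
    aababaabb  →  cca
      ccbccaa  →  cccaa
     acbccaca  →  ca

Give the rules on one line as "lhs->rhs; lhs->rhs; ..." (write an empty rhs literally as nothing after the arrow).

aab->ca; ab->a; ac->; bc->

  | bab => ba
  | cba
  | abbaba => ababa => aaba => caa
  | cac => c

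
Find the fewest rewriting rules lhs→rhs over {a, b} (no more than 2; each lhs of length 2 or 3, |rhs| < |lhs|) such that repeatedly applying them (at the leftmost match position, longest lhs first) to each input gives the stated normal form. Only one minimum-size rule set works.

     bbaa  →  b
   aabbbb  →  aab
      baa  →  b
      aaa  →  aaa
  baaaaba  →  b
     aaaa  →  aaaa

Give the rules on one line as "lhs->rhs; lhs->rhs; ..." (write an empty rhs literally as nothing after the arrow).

ba->b; bb->b

  | bbaa => baa => ba => b
  | aabbbb => aabbb => aabb => aab
  | baa => ba => b
  | aaa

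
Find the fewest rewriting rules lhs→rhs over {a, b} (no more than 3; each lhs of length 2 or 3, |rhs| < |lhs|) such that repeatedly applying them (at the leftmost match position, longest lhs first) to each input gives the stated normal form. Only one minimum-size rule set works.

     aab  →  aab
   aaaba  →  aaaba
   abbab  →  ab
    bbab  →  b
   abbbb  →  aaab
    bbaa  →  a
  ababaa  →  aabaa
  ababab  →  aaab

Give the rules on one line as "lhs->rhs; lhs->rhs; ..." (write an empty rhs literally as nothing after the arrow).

bab->ab; bba->; bbb->aa

  | aab
  | aaaba
  | abbab => ab
  | bbab => b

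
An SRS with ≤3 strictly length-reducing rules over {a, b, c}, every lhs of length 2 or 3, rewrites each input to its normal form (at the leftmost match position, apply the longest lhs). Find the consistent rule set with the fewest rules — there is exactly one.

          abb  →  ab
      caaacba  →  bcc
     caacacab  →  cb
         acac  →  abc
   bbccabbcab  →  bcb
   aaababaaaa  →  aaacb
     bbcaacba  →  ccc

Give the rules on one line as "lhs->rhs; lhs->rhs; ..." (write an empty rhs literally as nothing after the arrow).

  | abb => ab
  | caaacba => baacba => cacba => bcba => bcc
  | caacacab => bacacab => ccacab => cbcab => cbbb => cbb => cb
  | acac => abc

ba->c; bb->b; ca->b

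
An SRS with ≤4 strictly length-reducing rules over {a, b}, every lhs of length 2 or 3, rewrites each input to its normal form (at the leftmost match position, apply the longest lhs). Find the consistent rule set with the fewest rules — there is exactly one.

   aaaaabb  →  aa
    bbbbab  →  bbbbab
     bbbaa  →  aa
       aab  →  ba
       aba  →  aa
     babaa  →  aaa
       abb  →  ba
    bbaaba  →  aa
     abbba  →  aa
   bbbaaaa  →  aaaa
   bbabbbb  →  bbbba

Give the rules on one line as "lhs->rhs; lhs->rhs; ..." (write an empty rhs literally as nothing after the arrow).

aab->ba; aba->aa; abb->ba; baa->aa

  | aaaaabb => aaabab => abaab => aaab => aba => aa
  | bbbbab
  | bbbaa => bbaa => baa => aa
  | aab => ba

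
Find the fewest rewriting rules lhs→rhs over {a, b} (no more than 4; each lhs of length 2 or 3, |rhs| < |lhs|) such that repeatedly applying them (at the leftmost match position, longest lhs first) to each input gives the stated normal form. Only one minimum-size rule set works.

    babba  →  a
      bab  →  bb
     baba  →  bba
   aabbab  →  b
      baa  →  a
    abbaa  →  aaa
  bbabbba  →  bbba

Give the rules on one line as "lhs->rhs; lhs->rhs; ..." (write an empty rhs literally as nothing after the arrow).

  | babba => baa => a
  | bab => bb
  | baba => bba
  | aabbab => aaab => aab => ab => b

ab->b; abb->a; baa->a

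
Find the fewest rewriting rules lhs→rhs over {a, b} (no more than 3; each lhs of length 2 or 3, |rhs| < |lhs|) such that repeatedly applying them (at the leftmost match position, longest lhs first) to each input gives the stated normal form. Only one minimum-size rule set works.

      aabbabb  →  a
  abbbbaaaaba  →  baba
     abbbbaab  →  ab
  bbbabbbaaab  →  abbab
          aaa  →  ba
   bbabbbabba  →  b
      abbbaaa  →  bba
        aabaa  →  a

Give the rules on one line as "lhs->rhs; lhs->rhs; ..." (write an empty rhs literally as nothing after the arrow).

aa->b; bbb->a

  | aabbabb => bbbabb => aabb => bbb => a
  | abbbbaaaaba => aabaaaaba => bbaaaaba => bbbaaba => aaaba => baba
  | abbbbaab => aabaab => bbaab => bbbb => ab
  | bbbabbbaaab => aabbbaaab => bbbbaaab => abaaab => abbab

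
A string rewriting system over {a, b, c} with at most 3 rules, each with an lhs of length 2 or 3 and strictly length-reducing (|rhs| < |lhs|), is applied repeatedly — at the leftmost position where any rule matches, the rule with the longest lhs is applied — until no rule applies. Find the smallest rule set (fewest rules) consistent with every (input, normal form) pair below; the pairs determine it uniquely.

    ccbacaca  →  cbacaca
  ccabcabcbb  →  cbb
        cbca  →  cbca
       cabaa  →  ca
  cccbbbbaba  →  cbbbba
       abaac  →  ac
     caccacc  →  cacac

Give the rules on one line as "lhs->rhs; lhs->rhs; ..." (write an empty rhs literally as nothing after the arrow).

  | ccbacaca => cbacaca
  | ccabcabcbb => cabcabcbb => ccabcbb => cabcbb => ccbb => cbb
  | cbca
  | cabaa => caa => ca

aa->a; ab->; cc->c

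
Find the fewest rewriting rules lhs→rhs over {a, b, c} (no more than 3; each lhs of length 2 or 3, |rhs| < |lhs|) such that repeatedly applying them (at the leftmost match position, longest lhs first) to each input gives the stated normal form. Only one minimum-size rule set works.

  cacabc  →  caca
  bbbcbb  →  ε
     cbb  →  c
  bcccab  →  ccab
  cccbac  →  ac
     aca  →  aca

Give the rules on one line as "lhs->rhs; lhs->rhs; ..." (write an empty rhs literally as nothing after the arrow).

  | cacabc => caca
  | bbbcbb => bcbb => bb => ε
  | cbb => c
  | bcccab => ccab

bb->; bc->; ccc->b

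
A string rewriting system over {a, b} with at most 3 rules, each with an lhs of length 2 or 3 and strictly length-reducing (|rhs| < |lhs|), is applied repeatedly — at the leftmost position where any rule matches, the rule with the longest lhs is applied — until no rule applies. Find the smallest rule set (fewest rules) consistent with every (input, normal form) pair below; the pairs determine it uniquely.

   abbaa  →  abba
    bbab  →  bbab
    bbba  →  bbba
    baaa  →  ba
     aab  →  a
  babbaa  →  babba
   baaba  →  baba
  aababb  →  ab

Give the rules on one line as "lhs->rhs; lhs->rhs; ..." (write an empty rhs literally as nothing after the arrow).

  | abbaa => abba
  | bbab
  | bbba
  | baaa => baa => ba

aab->a; baa->ba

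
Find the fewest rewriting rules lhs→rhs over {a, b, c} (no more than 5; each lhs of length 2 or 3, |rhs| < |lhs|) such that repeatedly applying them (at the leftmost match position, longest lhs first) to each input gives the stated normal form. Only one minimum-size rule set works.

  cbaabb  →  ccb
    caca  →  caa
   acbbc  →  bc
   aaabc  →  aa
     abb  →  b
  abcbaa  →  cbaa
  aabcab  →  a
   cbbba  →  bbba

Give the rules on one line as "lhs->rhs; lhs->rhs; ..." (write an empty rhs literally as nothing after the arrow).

  | cbaabb => cbab => ccb
  | caca => caa
  | acbbc => abbc => bc
  | aaabc => aac => aa

ab->; ac->a; bab->cb; cbb->bb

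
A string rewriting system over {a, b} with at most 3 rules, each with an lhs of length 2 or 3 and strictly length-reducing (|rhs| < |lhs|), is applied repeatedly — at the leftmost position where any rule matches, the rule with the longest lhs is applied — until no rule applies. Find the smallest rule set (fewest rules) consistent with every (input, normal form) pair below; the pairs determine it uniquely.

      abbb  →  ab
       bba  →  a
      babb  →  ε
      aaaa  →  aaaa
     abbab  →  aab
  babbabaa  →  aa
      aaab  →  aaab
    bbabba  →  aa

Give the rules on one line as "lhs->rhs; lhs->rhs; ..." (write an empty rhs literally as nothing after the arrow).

ba->; bb->

  | abbb => ab
  | bba => a
  | babb => bb => ε
  | aaaa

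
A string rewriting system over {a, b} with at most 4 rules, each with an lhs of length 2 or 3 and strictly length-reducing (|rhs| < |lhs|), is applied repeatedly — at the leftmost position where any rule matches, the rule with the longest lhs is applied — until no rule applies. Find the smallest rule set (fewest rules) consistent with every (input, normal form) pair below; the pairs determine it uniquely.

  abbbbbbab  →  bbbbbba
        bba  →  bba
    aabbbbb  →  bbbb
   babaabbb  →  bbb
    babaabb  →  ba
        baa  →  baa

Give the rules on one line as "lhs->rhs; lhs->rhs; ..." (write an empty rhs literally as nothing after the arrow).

  | abbbbbbab => bbbbbbab => bbbbbba
  | bba
  | aabbbbb => bbbb
  | babaabbb => baaabbb => babb => bbb

aab->; ab->a; abb->bb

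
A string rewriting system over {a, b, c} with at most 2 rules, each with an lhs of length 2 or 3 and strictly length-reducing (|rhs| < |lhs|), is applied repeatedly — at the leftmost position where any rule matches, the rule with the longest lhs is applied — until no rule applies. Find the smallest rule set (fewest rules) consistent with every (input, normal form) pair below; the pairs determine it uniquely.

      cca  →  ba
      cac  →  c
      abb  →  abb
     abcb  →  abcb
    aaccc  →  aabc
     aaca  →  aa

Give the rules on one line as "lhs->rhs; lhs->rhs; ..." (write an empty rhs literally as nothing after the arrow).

ca->; cc->b

  | cca => ba
  | cac => c
  | abb
  | abcb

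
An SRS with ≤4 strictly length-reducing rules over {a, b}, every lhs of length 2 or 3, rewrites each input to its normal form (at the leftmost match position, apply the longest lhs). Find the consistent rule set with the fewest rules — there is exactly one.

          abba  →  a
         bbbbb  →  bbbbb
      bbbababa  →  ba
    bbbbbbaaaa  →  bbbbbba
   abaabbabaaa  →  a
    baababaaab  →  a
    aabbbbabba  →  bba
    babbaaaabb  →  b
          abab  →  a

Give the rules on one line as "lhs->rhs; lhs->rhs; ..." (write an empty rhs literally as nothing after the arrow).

  | abba => a
  | bbbbb
  | bbbababa => bbaba => ba
  | bbbbbbaaaa => bbbbbbaaa => bbbbbbaa => bbbbbba

aa->a; abb->; bab->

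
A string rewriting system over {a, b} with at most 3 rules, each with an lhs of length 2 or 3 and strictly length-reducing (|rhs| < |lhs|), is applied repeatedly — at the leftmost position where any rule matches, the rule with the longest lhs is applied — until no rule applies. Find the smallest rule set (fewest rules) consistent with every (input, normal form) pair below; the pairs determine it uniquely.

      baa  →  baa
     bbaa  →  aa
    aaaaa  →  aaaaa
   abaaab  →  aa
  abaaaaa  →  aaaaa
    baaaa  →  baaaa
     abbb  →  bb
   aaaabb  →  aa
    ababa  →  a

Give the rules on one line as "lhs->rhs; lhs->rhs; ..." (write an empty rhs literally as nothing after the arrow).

  | baa
  | bbaa => aa
  | aaaaa
  | abaaab => aaab => aa

ab->; bba->a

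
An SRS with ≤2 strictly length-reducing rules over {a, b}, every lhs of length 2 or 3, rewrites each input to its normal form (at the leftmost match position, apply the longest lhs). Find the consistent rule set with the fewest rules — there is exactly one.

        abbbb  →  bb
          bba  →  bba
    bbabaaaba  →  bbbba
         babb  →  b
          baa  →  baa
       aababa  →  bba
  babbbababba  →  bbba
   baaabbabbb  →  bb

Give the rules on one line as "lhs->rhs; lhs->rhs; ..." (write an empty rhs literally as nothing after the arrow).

ab->b; abb->

  | abbbb => bb
  | bba
  | bbabaaaba => bbbaaaba => bbbaaba => bbbaba => bbbba
  | babb => b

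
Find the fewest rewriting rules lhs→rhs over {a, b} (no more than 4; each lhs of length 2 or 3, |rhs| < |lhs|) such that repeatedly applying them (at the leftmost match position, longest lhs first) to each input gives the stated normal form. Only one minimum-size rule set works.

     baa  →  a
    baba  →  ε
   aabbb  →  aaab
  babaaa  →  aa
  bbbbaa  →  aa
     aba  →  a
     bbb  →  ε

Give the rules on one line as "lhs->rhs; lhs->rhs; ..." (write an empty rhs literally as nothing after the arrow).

  | baa => a
  | baba => ba => ε
  | aabbb => aaab
  | babaaa => baaa => aa

abb->aa; ba->; bb->; bbb->bb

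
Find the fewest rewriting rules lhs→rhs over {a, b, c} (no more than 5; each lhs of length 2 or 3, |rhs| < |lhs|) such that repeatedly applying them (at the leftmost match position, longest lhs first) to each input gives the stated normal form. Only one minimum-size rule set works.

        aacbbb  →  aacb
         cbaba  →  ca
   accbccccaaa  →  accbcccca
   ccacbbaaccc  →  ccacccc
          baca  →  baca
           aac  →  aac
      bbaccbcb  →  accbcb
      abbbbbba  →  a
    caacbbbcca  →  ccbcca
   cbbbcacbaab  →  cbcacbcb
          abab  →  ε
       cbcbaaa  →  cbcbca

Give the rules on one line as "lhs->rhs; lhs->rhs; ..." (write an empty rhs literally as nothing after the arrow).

ab->b; baa->bc; bb->; caa->c

  | aacbbb => aacb
  | cbaba => cbba => ca
  | accbccccaaa => accbcccca
  | ccacbbaaccc => ccacaaccc => ccacccc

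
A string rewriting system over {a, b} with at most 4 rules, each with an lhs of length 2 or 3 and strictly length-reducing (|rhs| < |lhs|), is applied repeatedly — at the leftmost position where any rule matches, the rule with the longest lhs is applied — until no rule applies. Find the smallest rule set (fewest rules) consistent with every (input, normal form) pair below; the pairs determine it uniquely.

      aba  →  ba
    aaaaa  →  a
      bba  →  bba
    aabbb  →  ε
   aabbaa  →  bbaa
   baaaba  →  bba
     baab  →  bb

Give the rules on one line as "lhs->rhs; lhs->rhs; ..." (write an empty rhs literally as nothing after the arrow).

  | aba => ba
  | aaaaa => aaa => a
  | bba
  | aabbb => abbb => bbb => ε

aaa->a; ab->b; bbb->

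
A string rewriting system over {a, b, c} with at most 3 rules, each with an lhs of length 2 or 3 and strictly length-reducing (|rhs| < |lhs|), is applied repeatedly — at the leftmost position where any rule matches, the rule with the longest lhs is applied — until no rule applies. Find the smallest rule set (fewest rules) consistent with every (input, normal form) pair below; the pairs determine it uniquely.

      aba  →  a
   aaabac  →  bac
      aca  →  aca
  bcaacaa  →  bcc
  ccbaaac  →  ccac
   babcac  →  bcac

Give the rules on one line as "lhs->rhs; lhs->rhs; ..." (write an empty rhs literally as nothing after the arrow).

  | aba => a
  | aaabac => babac => bac
  | aca
  | bcaacaa => bcbcaa => bccaa => bccb => bcc

aa->b; ab->; cb->c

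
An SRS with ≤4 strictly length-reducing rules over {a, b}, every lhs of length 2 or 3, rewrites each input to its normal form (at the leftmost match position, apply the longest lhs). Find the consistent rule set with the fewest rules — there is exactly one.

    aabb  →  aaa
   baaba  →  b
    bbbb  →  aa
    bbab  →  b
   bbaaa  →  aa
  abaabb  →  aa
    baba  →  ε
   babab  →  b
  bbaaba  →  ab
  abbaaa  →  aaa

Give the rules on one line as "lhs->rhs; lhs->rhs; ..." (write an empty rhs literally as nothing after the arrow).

  | aabb => aaa
  | baaba => ba => b
  | bbbb => abb => aa
  | bbab => b

ba->b; baa->; bb->a; bba->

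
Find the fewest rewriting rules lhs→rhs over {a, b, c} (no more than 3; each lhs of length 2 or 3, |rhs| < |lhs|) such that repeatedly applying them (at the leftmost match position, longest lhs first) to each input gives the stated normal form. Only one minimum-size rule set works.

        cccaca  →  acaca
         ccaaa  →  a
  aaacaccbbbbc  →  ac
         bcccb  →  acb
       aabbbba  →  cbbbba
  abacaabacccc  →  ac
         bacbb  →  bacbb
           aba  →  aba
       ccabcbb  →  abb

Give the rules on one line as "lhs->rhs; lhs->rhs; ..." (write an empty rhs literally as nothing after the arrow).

  | cccaca => acaca
  | ccaaa => aaaa => caa => cc => a
  | aaacaccbbbbc => cacaccbbbbc => cacaabbbbc => caccbbbbc => caabbbbc => ccbbbbc => abbbbc => abbbc => abbc => abc => ac
  | bcccb => cccb => acb

aa->c; bc->c; cc->a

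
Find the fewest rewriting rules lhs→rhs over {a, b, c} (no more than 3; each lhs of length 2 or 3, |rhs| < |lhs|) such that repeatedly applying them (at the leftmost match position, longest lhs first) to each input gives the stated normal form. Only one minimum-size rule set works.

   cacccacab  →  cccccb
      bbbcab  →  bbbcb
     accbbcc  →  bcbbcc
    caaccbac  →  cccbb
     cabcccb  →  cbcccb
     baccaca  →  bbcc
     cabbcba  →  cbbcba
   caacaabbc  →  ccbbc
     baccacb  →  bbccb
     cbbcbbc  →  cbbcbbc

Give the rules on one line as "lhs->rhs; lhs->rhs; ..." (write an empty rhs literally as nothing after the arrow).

  | cacccacab => ccccacab => cccccab => cccccb
  | bbbcab => bbbcb
  | accbbcc => bcbbcc
  | caaccbac => caccbac => cccbac => cccbb

ac->b; ca->c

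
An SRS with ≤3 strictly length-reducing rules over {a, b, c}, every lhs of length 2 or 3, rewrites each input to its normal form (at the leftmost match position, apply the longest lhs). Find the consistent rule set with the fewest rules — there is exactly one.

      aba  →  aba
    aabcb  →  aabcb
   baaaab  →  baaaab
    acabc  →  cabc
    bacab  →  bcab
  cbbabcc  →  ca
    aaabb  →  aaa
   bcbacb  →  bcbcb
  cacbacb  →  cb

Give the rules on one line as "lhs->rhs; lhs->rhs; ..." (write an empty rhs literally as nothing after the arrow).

  | aba
  | aabcb
  | baaaab
  | acabc => cabc

ac->c; bb->; cc->b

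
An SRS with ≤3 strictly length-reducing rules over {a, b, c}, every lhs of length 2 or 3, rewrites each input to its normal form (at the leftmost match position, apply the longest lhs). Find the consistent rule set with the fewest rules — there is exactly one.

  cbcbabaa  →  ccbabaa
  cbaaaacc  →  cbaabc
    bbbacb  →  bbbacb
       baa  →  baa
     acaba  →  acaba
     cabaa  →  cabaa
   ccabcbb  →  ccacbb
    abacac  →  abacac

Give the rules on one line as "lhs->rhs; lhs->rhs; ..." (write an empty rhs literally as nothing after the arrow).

aac->b; bcb->cb

  | cbcbabaa => ccbabaa
  | cbaaaacc => cbaabc
  | bbbacb
  | baa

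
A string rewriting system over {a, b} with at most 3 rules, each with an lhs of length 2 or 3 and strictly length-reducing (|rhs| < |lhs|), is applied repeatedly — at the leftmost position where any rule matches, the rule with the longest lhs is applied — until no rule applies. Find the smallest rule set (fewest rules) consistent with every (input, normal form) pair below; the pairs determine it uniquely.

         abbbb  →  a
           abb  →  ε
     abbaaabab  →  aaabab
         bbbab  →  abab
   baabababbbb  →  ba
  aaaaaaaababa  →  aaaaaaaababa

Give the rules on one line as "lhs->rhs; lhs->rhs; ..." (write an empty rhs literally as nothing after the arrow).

abb->; bb->a

  | abbbb => bb => a
  | abb => ε
  | abbaaabab => aaabab
  | bbbab => abab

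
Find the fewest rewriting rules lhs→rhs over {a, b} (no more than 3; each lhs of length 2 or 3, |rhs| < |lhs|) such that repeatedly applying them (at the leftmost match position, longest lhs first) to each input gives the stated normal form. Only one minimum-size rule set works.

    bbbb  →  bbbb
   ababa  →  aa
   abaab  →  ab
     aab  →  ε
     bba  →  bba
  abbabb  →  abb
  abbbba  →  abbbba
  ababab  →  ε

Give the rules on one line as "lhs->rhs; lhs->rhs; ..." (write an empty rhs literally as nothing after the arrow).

aab->; bab->

  | bbbb
  | ababa => aa
  | abaab => ab
  | aab => ε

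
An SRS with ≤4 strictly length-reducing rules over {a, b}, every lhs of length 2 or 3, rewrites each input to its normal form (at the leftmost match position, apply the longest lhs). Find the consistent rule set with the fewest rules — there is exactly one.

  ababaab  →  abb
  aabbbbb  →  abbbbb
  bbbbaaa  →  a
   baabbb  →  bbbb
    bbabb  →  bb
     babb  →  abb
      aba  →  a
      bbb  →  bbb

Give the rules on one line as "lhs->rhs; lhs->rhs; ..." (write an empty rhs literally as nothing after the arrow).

  | ababaab => aabaab => abaab => abb
  | aabbbbb => abbbbb
  | bbbbaaa => bbaa => a
  | baabbb => bbbb

aa->a; ba->a; baa->b; bba->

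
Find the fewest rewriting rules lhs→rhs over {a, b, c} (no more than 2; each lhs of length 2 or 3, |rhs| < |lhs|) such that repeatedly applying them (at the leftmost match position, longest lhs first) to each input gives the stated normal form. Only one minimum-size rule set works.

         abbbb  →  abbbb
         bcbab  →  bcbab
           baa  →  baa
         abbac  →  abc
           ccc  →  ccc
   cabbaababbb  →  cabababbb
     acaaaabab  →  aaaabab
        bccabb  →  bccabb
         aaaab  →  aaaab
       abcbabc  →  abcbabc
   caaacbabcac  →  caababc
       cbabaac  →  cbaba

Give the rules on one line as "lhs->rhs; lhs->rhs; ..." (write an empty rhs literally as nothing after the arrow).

  | abbbb
  | bcbab
  | baa
  | abbac => abc

ac->; bba->b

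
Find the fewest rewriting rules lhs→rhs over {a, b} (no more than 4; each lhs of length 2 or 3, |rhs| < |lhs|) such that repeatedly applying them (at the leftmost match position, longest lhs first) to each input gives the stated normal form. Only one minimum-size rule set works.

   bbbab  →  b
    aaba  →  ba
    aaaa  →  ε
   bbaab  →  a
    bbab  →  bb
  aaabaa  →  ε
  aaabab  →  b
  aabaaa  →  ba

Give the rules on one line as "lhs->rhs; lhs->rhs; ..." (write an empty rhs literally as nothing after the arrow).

aa->; ab->; aba->ab; bbb->a

  | bbbab => aab => b
  | aaba => ba
  | aaaa => aa => ε
  | bbaab => bbb => a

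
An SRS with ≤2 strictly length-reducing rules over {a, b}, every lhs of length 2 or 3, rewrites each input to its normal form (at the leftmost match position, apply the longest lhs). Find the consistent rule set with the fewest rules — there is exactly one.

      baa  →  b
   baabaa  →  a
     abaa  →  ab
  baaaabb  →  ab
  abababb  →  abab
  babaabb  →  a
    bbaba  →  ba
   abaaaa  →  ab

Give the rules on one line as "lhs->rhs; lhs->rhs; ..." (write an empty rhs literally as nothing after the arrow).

aa->; bb->a

  | baa => b
  | baabaa => bbaa => aaa => a
  | abaa => ab
  | baaaabb => baabb => bbb => ab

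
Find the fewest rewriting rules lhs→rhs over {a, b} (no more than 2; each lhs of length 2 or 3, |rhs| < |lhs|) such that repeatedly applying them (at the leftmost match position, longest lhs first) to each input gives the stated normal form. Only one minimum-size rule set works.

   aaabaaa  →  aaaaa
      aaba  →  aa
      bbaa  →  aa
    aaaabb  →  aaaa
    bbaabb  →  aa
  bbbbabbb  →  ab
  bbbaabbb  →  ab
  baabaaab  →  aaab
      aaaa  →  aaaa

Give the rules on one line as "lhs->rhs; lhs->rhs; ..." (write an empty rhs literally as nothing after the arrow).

ba->; bb->

  | aaabaaa => aaaaa
  | aaba => aa
  | bbaa => aa
  | aaaabb => aaaa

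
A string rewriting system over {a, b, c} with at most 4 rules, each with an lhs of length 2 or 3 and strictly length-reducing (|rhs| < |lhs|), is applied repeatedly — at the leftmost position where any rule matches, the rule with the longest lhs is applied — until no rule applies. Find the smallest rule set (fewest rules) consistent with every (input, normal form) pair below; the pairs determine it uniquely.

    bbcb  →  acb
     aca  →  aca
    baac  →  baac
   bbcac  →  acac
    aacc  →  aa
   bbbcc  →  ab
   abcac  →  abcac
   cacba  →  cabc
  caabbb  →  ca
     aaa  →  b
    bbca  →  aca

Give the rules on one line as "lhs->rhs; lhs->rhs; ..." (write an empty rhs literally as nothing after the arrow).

  | bbcb => acb
  | aca
  | baac
  | bbcac => acac

aaa->b; bb->a; cba->bc; cc->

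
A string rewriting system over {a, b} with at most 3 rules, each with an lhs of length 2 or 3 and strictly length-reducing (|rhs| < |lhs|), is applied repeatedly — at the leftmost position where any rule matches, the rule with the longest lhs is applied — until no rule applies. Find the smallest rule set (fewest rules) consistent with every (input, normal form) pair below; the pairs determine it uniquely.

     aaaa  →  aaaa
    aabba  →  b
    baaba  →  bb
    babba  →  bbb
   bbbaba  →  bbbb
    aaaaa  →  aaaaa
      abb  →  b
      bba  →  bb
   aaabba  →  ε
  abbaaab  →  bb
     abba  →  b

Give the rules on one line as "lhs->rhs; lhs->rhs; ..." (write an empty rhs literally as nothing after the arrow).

  | aaaa
  | aabba => aba => b
  | baaba => baba => bba => bb
  | babba => bbba => bbb

ab->; aba->b; ba->b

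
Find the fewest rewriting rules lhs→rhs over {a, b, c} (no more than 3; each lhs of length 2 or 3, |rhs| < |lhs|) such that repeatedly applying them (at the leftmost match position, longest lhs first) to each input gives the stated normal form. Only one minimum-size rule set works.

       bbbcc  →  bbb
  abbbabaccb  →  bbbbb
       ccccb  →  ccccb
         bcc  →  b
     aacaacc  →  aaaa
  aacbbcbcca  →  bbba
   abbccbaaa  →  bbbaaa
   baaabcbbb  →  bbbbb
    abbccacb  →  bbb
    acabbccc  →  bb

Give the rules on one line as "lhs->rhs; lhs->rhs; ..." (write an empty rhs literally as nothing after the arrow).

ab->b; ac->a; bc->b

  | bbbcc => bbbc => bbb
  | abbbabaccb => bbbabaccb => bbbbaccb => bbbbacb => bbbbab => bbbbb
  | ccccb
  | bcc => bc => b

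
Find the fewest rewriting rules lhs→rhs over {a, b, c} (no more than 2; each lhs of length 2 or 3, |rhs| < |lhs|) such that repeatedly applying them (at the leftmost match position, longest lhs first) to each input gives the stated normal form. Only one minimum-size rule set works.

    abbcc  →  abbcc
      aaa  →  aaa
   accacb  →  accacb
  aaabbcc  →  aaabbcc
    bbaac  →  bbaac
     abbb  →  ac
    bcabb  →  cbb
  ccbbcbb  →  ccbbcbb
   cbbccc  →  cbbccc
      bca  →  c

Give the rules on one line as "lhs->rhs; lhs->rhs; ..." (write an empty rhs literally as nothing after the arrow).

bbb->c; bca->c

  | abbcc
  | aaa
  | accacb
  | aaabbcc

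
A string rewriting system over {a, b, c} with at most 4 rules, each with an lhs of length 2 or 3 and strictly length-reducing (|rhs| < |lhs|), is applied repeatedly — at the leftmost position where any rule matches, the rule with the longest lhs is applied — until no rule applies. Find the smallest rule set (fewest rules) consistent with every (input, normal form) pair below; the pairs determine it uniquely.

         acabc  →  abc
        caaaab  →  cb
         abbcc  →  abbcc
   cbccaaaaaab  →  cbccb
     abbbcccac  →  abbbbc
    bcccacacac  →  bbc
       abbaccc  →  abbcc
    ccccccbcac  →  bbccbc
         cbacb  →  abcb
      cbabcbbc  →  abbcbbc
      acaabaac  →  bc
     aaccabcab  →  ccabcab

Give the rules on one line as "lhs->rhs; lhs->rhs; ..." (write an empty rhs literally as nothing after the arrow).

aa->; ac->; cba->ab; ccc->bc

  | acabc => abc
  | caaaab => caab => cb
  | abbcc
  | cbccaaaaaab => cbccaaaab => cbccaab => cbccb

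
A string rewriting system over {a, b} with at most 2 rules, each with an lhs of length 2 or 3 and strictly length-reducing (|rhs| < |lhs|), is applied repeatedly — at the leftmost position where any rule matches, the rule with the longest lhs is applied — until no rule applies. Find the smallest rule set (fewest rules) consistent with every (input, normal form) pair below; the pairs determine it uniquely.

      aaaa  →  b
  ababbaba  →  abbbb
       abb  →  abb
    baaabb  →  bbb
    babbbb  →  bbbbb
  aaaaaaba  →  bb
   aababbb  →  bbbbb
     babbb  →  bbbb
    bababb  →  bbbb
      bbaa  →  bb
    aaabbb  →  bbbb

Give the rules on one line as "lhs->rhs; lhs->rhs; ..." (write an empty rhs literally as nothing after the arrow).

  | aaaa => baa => ba => b
  | ababbaba => abbbaba => abbbba => abbbb
  | abb
  | baaabb => baabb => babb => bbb

aa->b; ba->b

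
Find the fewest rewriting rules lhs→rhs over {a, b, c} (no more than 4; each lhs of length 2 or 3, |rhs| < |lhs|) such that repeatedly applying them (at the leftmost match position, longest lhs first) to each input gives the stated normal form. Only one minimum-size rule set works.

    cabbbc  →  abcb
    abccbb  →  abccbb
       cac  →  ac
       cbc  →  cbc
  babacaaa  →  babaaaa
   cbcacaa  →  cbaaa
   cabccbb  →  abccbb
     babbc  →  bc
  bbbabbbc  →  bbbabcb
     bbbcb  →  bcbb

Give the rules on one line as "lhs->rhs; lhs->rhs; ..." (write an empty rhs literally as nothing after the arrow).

acb->c; bbc->cb; ca->a

  | cabbbc => abbbc => abcb
  | abccbb
  | cac => ac
  | cbc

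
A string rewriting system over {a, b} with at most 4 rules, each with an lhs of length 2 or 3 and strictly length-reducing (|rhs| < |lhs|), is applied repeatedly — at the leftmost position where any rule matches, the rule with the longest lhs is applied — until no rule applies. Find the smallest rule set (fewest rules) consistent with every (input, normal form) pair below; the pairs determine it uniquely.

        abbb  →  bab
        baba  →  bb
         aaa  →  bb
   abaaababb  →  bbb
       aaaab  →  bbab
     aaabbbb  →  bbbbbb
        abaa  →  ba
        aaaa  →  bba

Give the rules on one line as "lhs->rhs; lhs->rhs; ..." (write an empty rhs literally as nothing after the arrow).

  | abbb => bab
  | baba => bb
  | aaa => bb
  | abaaababb => baababb => ababb => bbb

aaa->bb; aba->b; abb->ba; baa->a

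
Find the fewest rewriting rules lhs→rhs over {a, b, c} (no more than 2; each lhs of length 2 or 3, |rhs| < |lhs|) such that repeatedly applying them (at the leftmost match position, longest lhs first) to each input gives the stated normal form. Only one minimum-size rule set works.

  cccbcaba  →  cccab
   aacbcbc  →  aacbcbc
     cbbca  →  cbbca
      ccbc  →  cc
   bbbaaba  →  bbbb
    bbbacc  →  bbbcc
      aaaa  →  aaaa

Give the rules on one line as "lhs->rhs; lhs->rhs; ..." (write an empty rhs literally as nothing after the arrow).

ba->b; ccb->c

  | cccbcaba => cccaba => cccab
  | aacbcbc
  | cbbca
  | ccbc => cc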